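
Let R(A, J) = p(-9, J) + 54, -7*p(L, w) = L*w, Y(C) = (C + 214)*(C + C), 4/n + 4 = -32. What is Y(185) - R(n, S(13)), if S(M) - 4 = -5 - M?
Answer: 147594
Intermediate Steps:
n = -⅑ (n = 4/(-4 - 32) = 4/(-36) = 4*(-1/36) = -⅑ ≈ -0.11111)
Y(C) = 2*C*(214 + C) (Y(C) = (214 + C)*(2*C) = 2*C*(214 + C))
S(M) = -1 - M (S(M) = 4 + (-5 - M) = -1 - M)
p(L, w) = -L*w/7
R(A, J) = 54 + 9*J/7 (R(A, J) = -⅐*(-9)*J + 54 = 9*J/7 + 54 = 54 + 9*J/7)
Y(185) - R(n, S(13)) = 2*185*(214 + 185) - (54 + 9*(-1 - 1*13)/7) = 2*185*399 - (54 + 9*(-1 - 13)/7) = 147630 - (54 + (9/7)*(-14)) = 147630 - (54 - 18) = 147630 - 1*36 = 147630 - 36 = 147594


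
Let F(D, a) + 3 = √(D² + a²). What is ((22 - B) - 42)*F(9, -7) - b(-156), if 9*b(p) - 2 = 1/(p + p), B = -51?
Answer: -261767/2808 + 31*√130 ≈ 260.23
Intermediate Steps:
F(D, a) = -3 + √(D² + a²)
b(p) = 2/9 + 1/(18*p) (b(p) = 2/9 + 1/(9*(p + p)) = 2/9 + 1/(9*((2*p))) = 2/9 + (1/(2*p))/9 = 2/9 + 1/(18*p))
((22 - B) - 42)*F(9, -7) - b(-156) = ((22 - 1*(-51)) - 42)*(-3 + √(9² + (-7)²)) - (1 + 4*(-156))/(18*(-156)) = ((22 + 51) - 42)*(-3 + √(81 + 49)) - (-1)*(1 - 624)/(18*156) = (73 - 42)*(-3 + √130) - (-1)*(-623)/(18*156) = 31*(-3 + √130) - 1*623/2808 = (-93 + 31*√130) - 623/2808 = -261767/2808 + 31*√130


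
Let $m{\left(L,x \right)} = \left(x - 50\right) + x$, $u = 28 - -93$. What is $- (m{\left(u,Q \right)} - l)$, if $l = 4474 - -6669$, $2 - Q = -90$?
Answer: $11009$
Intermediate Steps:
$u = 121$ ($u = 28 + 93 = 121$)
$Q = 92$ ($Q = 2 - -90 = 2 + 90 = 92$)
$m{\left(L,x \right)} = -50 + 2 x$ ($m{\left(L,x \right)} = \left(-50 + x\right) + x = -50 + 2 x$)
$l = 11143$ ($l = 4474 + 6669 = 11143$)
$- (m{\left(u,Q \right)} - l) = - (\left(-50 + 2 \cdot 92\right) - 11143) = - (\left(-50 + 184\right) - 11143) = - (134 - 11143) = \left(-1\right) \left(-11009\right) = 11009$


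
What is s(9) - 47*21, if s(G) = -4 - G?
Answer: -1000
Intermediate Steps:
s(9) - 47*21 = (-4 - 1*9) - 47*21 = (-4 - 9) - 987 = -13 - 987 = -1000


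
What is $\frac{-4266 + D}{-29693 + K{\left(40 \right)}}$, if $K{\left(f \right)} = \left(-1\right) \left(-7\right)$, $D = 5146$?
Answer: $- \frac{440}{14843} \approx -0.029644$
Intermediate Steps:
$K{\left(f \right)} = 7$
$\frac{-4266 + D}{-29693 + K{\left(40 \right)}} = \frac{-4266 + 5146}{-29693 + 7} = \frac{880}{-29686} = 880 \left(- \frac{1}{29686}\right) = - \frac{440}{14843}$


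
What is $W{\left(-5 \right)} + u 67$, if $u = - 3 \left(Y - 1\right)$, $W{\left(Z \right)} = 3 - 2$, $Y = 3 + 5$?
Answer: $-1406$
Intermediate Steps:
$Y = 8$
$W{\left(Z \right)} = 1$ ($W{\left(Z \right)} = 3 - 2 = 1$)
$u = -21$ ($u = - 3 \left(8 - 1\right) = \left(-3\right) 7 = -21$)
$W{\left(-5 \right)} + u 67 = 1 - 1407 = -1406$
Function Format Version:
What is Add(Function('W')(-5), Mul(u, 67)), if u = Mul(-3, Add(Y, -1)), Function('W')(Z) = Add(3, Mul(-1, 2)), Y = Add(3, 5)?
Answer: -1406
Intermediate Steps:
Y = 8
Function('W')(Z) = 1 (Function('W')(Z) = Add(3, -2) = 1)
u = -21 (u = Mul(-3, Add(8, -1)) = Mul(-3, 7) = -21)
Add(Function('W')(-5), Mul(u, 67)) = Add(1, Mul(-21, 67)) = Add(1, -1407) = -1406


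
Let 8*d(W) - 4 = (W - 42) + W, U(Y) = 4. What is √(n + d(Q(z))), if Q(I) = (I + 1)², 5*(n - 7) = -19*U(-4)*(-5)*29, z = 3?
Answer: √8841/2 ≈ 47.013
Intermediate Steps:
n = 2211 (n = 7 + (-76*(-5)*29)/5 = 7 + (-19*(-20)*29)/5 = 7 + (380*29)/5 = 7 + (⅕)*11020 = 7 + 2204 = 2211)
Q(I) = (1 + I)²
d(W) = -19/4 + W/4 (d(W) = ½ + ((W - 42) + W)/8 = ½ + ((-42 + W) + W)/8 = ½ + (-42 + 2*W)/8 = ½ + (-21/4 + W/4) = -19/4 + W/4)
√(n + d(Q(z))) = √(2211 + (-19/4 + (1 + 3)²/4)) = √(2211 + (-19/4 + (¼)*4²)) = √(2211 + (-19/4 + (¼)*16)) = √(2211 + (-19/4 + 4)) = √(2211 - ¾) = √(8841/4) = √8841/2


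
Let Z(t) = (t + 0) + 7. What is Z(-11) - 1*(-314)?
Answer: 310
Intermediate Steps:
Z(t) = 7 + t (Z(t) = t + 7 = 7 + t)
Z(-11) - 1*(-314) = (7 - 11) - 1*(-314) = -4 + 314 = 310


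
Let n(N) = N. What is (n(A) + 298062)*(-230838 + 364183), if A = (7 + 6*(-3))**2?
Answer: 39761212135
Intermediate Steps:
A = 121 (A = (7 - 18)**2 = (-11)**2 = 121)
(n(A) + 298062)*(-230838 + 364183) = (121 + 298062)*(-230838 + 364183) = 298183*133345 = 39761212135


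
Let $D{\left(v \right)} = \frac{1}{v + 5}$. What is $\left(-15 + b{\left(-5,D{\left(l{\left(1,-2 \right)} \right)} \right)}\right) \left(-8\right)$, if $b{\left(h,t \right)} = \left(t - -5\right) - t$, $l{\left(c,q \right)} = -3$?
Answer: $80$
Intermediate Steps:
$D{\left(v \right)} = \frac{1}{5 + v}$
$b{\left(h,t \right)} = 5$ ($b{\left(h,t \right)} = \left(t + 5\right) - t = \left(5 + t\right) - t = 5$)
$\left(-15 + b{\left(-5,D{\left(l{\left(1,-2 \right)} \right)} \right)}\right) \left(-8\right) = \left(-15 + 5\right) \left(-8\right) = \left(-10\right) \left(-8\right) = 80$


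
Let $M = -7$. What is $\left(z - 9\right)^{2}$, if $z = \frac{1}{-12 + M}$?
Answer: $\frac{29584}{361} \approx 81.95$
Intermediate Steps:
$z = - \frac{1}{19}$ ($z = \frac{1}{-12 - 7} = \frac{1}{-19} = - \frac{1}{19} \approx -0.052632$)
$\left(z - 9\right)^{2} = \left(- \frac{1}{19} - 9\right)^{2} = \left(- \frac{172}{19}\right)^{2} = \frac{29584}{361}$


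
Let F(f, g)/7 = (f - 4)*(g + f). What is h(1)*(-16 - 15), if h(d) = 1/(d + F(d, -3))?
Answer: -31/43 ≈ -0.72093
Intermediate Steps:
F(f, g) = 7*(-4 + f)*(f + g) (F(f, g) = 7*((f - 4)*(g + f)) = 7*((-4 + f)*(f + g)) = 7*(-4 + f)*(f + g))
h(d) = 1/(84 - 48*d + 7*d²) (h(d) = 1/(d + (-28*d - 28*(-3) + 7*d² + 7*d*(-3))) = 1/(d + (-28*d + 84 + 7*d² - 21*d)) = 1/(d + (84 - 49*d + 7*d²)) = 1/(84 - 48*d + 7*d²))
h(1)*(-16 - 15) = (-16 - 15)/(84 - 48*1 + 7*1²) = -31/(84 - 48 + 7*1) = -31/(84 - 48 + 7) = -31/43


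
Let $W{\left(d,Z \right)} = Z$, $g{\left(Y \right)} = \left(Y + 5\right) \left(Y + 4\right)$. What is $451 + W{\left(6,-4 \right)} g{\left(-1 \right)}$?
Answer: $403$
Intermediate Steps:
$g{\left(Y \right)} = \left(4 + Y\right) \left(5 + Y\right)$ ($g{\left(Y \right)} = \left(5 + Y\right) \left(4 + Y\right) = \left(4 + Y\right) \left(5 + Y\right)$)
$451 + W{\left(6,-4 \right)} g{\left(-1 \right)} = 451 - 4 \left(20 + \left(-1\right)^{2} + 9 \left(-1\right)\right) = 451 - 4 \left(20 + 1 - 9\right) = 451 - 48 = 403$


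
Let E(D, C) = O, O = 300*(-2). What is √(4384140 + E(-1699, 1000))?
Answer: 42*√2485 ≈ 2093.7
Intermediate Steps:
O = -600
E(D, C) = -600
√(4384140 + E(-1699, 1000)) = √(4384140 - 600) = √4383540 = 42*√2485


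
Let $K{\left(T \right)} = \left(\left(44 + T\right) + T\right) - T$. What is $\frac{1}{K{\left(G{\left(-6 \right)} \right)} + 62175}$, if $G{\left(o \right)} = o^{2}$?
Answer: $\frac{1}{62255} \approx 1.6063 \cdot 10^{-5}$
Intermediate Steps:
$K{\left(T \right)} = 44 + T$ ($K{\left(T \right)} = \left(44 + 2 T\right) - T = 44 + T$)
$\frac{1}{K{\left(G{\left(-6 \right)} \right)} + 62175} = \frac{1}{\left(44 + \left(-6\right)^{2}\right) + 62175} = \frac{1}{\left(44 + 36\right) + 62175} = \frac{1}{80 + 62175} = \frac{1}{62255}$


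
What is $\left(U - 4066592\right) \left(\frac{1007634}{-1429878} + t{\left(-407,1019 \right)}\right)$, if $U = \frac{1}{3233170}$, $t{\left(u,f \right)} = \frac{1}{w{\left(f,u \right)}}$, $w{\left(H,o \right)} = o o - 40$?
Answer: $\frac{182835668057872208770391}{63801400693977945} \approx 2.8657 \cdot 10^{6}$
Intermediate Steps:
$w{\left(H,o \right)} = -40 + o^{2}$ ($w{\left(H,o \right)} = o^{2} - 40 = -40 + o^{2}$)
$t{\left(u,f \right)} = \frac{1}{-40 + u^{2}}$
$U = \frac{1}{3233170} \approx 3.0929 \cdot 10^{-7}$
$\left(U - 4066592\right) \left(\frac{1007634}{-1429878} + t{\left(-407,1019 \right)}\right) = \left(\frac{1}{3233170} - 4066592\right) \left(\frac{1007634}{-1429878} + \frac{1}{-40 + \left(-407\right)^{2}}\right) = - \frac{13147983256639 \left(1007634 \left(- \frac{1}{1429878}\right) + \frac{1}{-40 + 165649}\right)}{3233170} = - \frac{13147983256639 \left(- \frac{167939}{238313} + \frac{1}{165609}\right)}{3233170} = \left(- \frac{13147983256639}{3233170}\right) \left(- \frac{27811971538}{39466777617}\right) = \frac{182835668057872208770391}{63801400693977945}$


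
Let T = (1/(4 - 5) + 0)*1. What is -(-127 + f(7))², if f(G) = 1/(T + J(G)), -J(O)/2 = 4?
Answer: -1308736/81 ≈ -16157.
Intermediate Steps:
J(O) = -8 (J(O) = -2*4 = -8)
T = -1 (T = (1/(-1) + 0)*1 = (-1 + 0)*1 = -1*1 = -1)
f(G) = -⅑ (f(G) = 1/(-1 - 8) = 1/(-9) = -⅑)
-(-127 + f(7))² = -(-127 - ⅑)² = -(-1144/9)² = -1*1308736/81 = -1308736/81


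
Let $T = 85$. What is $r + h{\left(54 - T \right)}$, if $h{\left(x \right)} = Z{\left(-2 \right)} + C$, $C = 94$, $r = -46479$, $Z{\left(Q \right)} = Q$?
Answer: $-46387$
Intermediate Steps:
$h{\left(x \right)} = 92$ ($h{\left(x \right)} = -2 + 94 = 92$)
$r + h{\left(54 - T \right)} = -46479 + 92 = -46387$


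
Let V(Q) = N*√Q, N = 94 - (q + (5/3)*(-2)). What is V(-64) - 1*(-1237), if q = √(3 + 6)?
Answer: 1237 + 2264*I/3 ≈ 1237.0 + 754.67*I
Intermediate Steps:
q = 3 (q = √9 = 3)
N = 283/3 (N = 94 - (3 + (5/3)*(-2)) = 94 - (3 - 10/3) = 94 - 1*(-⅓) = 94 + ⅓ = 283/3 ≈ 94.333)
V(Q) = 283*√Q/3
V(-64) - 1*(-1237) = 283*√(-64)/3 - 1*(-1237) = 283*(8*I)/3 + 1237 = 2264*I/3 + 1237 = 1237 + 2264*I/3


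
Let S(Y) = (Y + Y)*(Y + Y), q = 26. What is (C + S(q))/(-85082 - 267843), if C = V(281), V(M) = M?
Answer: -597/70585 ≈ -0.0084579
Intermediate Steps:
S(Y) = 4*Y**2 (S(Y) = (2*Y)*(2*Y) = 4*Y**2)
C = 281
(C + S(q))/(-85082 - 267843) = (281 + 4*26**2)/(-85082 - 267843) = (281 + 4*676)/(-352925) = (281 + 2704)*(-1/352925) = 2985*(-1/352925) = -597/70585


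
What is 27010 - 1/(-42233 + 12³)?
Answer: 1094040051/40505 ≈ 27010.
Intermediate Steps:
27010 - 1/(-42233 + 12³) = 27010 - 1/(-42233 + 1728) = 27010 - 1/(-40505) = 27010 - 1*(-1/40505) = 27010 + 1/40505 = 1094040051/40505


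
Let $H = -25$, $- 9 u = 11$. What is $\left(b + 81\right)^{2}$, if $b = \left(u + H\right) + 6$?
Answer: $\frac{299209}{81} \approx 3693.9$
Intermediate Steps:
$u = - \frac{11}{9}$ ($u = \left(- \frac{1}{9}\right) 11 = - \frac{11}{9} \approx -1.2222$)
$b = - \frac{182}{9}$ ($b = \left(- \frac{11}{9} - 25\right) + 6 = - \frac{236}{9} + 6 = - \frac{182}{9} \approx -20.222$)
$\left(b + 81\right)^{2} = \left(- \frac{182}{9} + 81\right)^{2} = \left(\frac{547}{9}\right)^{2} = \frac{299209}{81}$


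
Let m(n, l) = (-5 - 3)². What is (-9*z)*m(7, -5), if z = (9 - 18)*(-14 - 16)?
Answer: -155520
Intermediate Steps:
z = 270 (z = -9*(-30) = 270)
m(n, l) = 64 (m(n, l) = (-8)² = 64)
(-9*z)*m(7, -5) = -9*270*64 = -2430*64 = -155520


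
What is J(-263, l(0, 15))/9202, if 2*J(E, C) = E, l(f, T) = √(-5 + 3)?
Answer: -263/18404 ≈ -0.014290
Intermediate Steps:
l(f, T) = I*√2 (l(f, T) = √(-2) = I*√2)
J(E, C) = E/2
J(-263, l(0, 15))/9202 = ((½)*(-263))/9202 = -263/2*1/9202 = -263/18404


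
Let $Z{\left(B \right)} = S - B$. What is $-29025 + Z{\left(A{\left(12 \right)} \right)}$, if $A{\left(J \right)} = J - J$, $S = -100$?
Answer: $-29125$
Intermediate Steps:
$A{\left(J \right)} = 0$
$Z{\left(B \right)} = -100 - B$
$-29025 + Z{\left(A{\left(12 \right)} \right)} = -29025 - 100 = -29125$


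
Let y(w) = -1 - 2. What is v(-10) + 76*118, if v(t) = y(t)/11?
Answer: 98645/11 ≈ 8967.7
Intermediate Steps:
y(w) = -3
v(t) = -3/11
v(-10) + 76*118 = -3/11 + 76*118 = -3/11 + 8968 = 98645/11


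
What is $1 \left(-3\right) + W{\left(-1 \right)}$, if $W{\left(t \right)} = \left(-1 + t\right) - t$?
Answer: $-4$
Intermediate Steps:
$W{\left(t \right)} = -1$
$1 \left(-3\right) + W{\left(-1 \right)} = 1 \left(-3\right) - 1 = -3 - 1 = -4$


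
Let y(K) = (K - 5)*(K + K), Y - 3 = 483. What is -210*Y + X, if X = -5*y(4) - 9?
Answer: -102029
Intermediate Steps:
Y = 486 (Y = 3 + 483 = 486)
y(K) = 2*K*(-5 + K) (y(K) = (-5 + K)*(2*K) = 2*K*(-5 + K))
X = 31 (X = -10*4*(-5 + 4) - 9 = -10*4*(-1) - 9 = -5*(-8) - 9 = 40 - 9 = 31)
-210*Y + X = -210*486 + 31 = -102060 + 31 = -102029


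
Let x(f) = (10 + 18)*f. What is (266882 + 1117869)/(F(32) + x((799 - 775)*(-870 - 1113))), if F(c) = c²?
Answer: -1384751/1331552 ≈ -1.0400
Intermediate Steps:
x(f) = 28*f
(266882 + 1117869)/(F(32) + x((799 - 775)*(-870 - 1113))) = (266882 + 1117869)/(32² + 28*((799 - 775)*(-870 - 1113))) = 1384751/(1024 + 28*(24*(-1983))) = 1384751/(1024 + 28*(-47592)) = 1384751/(1024 - 1332576) = 1384751/(-1331552) = 1384751*(-1/1331552) = -1384751/1331552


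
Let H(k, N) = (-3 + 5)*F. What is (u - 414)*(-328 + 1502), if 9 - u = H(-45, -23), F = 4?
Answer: -484862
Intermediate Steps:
H(k, N) = 8 (H(k, N) = (-3 + 5)*4 = 2*4 = 8)
u = 1 (u = 9 - 1*8 = 9 - 8 = 1)
(u - 414)*(-328 + 1502) = (1 - 414)*(-328 + 1502) = -413*1174 = -484862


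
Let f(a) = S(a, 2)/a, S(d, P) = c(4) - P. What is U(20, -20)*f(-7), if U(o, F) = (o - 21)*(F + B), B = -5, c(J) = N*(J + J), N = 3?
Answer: -550/7 ≈ -78.571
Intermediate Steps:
c(J) = 6*J (c(J) = 3*(J + J) = 3*(2*J) = 6*J)
S(d, P) = 24 - P (S(d, P) = 6*4 - P = 24 - P)
U(o, F) = (-21 + o)*(-5 + F) (U(o, F) = (o - 21)*(F - 5) = (-21 + o)*(-5 + F))
f(a) = 22/a (f(a) = (24 - 1*2)/a = (24 - 2)/a = 22/a)
U(20, -20)*f(-7) = (105 - 21*(-20) - 5*20 - 20*20)*(22/(-7)) = (105 + 420 - 100 - 400)*(22*(-⅐)) = 25*(-22/7) = -550/7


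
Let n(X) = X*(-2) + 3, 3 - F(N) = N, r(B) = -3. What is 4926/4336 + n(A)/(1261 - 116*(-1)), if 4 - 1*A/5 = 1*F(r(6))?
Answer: 3441415/2985336 ≈ 1.1528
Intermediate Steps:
F(N) = 3 - N
A = -10 (A = 20 - 5*(3 - 1*(-3)) = 20 - 5*(3 + 3) = 20 - 5*6 = 20 - 30 = -10)
n(X) = 3 - 2*X (n(X) = -2*X + 3 = 3 - 2*X)
4926/4336 + n(A)/(1261 - 116*(-1)) = 4926/4336 + (3 - 2*(-10))/(1261 - 116*(-1)) = 4926*(1/4336) + (3 + 20)/(1261 - 1*(-116)) = 2463/2168 + 23/(1261 + 116) = 2463/2168 + 23/1377 = 3441415/2985336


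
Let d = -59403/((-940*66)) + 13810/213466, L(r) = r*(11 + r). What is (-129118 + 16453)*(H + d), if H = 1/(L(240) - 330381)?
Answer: -416173662109684213/3613730905576 ≈ -1.1516e+5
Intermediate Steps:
H = -1/270141 (H = 1/(240*(11 + 240) - 330381) = 1/(240*251 - 330381) = 1/(60240 - 330381) = 1/(-270141) = -1/270141 ≈ -3.7018e-6)
d = 205110503/200658040 (d = -59403/(-62040) + 13810*(1/213466) = -59403*(-1/62040) + 6905/106733 = 19801/20680 + 6905/106733 = 205110503/200658040 ≈ 1.0222)
(-129118 + 16453)*(H + d) = (-129118 + 16453)*(-1/270141 + 205110503/200658040) = -112665*55408555732883/54205963583640 = -416173662109684213/3613730905576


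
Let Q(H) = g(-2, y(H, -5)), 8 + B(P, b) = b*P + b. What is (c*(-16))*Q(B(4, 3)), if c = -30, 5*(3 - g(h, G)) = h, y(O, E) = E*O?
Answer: 1632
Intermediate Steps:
g(h, G) = 3 - h/5
B(P, b) = -8 + b + P*b (B(P, b) = -8 + (b*P + b) = -8 + (P*b + b) = -8 + (b + P*b) = -8 + b + P*b)
Q(H) = 17/5 (Q(H) = 3 - 1/5*(-2) = 3 + 2/5 = 17/5)
(c*(-16))*Q(B(4, 3)) = -30*(-16)*(17/5) = 480*(17/5) = 1632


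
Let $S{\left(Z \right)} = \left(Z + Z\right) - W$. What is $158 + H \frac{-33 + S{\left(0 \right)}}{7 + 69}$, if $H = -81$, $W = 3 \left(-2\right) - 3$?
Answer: $\frac{3488}{19} \approx 183.58$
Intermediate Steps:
$W = -9$ ($W = -6 - 3 = -9$)
$S{\left(Z \right)} = 9 + 2 Z$ ($S{\left(Z \right)} = \left(Z + Z\right) - -9 = 2 Z + 9 = 9 + 2 Z$)
$158 + H \frac{-33 + S{\left(0 \right)}}{7 + 69} = 158 - 81 \frac{-33 + \left(9 + 2 \cdot 0\right)}{7 + 69} = 158 - 81 \frac{-33 + \left(9 + 0\right)}{76} = 158 - 81 \left(-33 + 9\right) \frac{1}{76} = 158 - 81 \left(\left(-24\right) \frac{1}{76}\right) = 158 - - \frac{486}{19} = 158 + \frac{486}{19} = \frac{3488}{19}$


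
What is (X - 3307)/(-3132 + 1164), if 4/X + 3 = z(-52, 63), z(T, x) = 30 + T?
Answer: 82679/49200 ≈ 1.6805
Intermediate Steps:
X = -4/25 (X = 4/(-3 + (30 - 52)) = 4/(-3 - 22) = 4/(-25) = 4*(-1/25) = -4/25 ≈ -0.16000)
(X - 3307)/(-3132 + 1164) = (-4/25 - 3307)/(-3132 + 1164) = -82679/25/(-1968) = -82679/25*(-1/1968) = 82679/49200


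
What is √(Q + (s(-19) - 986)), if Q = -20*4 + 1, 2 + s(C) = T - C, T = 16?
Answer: 2*I*√258 ≈ 32.125*I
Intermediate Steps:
s(C) = 14 - C (s(C) = -2 + (16 - C) = 14 - C)
Q = -79 (Q = -80 + 1 = -79)
√(Q + (s(-19) - 986)) = √(-79 + ((14 - 1*(-19)) - 986)) = √(-79 + ((14 + 19) - 986)) = √(-79 + (33 - 986)) = √(-79 - 953) = √(-1032) = 2*I*√258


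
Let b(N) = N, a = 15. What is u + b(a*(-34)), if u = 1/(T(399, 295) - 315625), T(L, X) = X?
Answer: -160818301/315330 ≈ -510.00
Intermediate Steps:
u = -1/315330 (u = 1/(295 - 315625) = 1/(-315330) = -1/315330 ≈ -3.1713e-6)
u + b(a*(-34)) = -1/315330 + 15*(-34) = -1/315330 - 510 = -160818301/315330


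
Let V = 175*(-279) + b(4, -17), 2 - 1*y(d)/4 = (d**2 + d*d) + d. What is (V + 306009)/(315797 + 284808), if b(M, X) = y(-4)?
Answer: 51416/120121 ≈ 0.42804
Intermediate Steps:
y(d) = 8 - 8*d**2 - 4*d (y(d) = 8 - 4*((d**2 + d*d) + d) = 8 - 4*((d**2 + d**2) + d) = 8 - 4*(2*d**2 + d) = 8 - 4*(d + 2*d**2) = 8 + (-8*d**2 - 4*d) = 8 - 8*d**2 - 4*d)
b(M, X) = -104 (b(M, X) = 8 - 8*(-4)**2 - 4*(-4) = 8 - 8*16 + 16 = 8 - 128 + 16 = -104)
V = -48929 (V = 175*(-279) - 104 = -48825 - 104 = -48929)
(V + 306009)/(315797 + 284808) = (-48929 + 306009)/(315797 + 284808) = 257080/600605 = 257080*(1/600605) = 51416/120121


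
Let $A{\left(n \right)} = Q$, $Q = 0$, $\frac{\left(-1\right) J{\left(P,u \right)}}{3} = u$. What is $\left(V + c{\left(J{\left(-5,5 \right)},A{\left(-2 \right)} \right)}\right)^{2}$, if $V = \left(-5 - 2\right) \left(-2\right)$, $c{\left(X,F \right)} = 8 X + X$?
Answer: $14641$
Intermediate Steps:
$J{\left(P,u \right)} = - 3 u$
$A{\left(n \right)} = 0$
$c{\left(X,F \right)} = 9 X$
$V = 14$ ($V = \left(-7\right) \left(-2\right) = 14$)
$\left(V + c{\left(J{\left(-5,5 \right)},A{\left(-2 \right)} \right)}\right)^{2} = \left(14 + 9 \left(\left(-3\right) 5\right)\right)^{2} = \left(14 + 9 \left(-15\right)\right)^{2} = \left(14 - 135\right)^{2} = \left(-121\right)^{2} = 14641$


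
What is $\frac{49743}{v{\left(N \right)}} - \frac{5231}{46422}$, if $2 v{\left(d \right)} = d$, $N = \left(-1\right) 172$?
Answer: $- \frac{577404853}{998073} \approx -578.52$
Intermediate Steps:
$N = -172$
$v{\left(d \right)} = \frac{d}{2}$
$\frac{49743}{v{\left(N \right)}} - \frac{5231}{46422} = \frac{49743}{\frac{1}{2} \left(-172\right)} - \frac{5231}{46422} = \frac{49743}{-86} - \frac{5231}{46422} = 49743 \left(- \frac{1}{86}\right) - \frac{5231}{46422} = - \frac{49743}{86} - \frac{5231}{46422} = - \frac{577404853}{998073}$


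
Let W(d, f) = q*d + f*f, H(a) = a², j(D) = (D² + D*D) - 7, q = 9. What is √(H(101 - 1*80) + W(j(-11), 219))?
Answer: 3*√5613 ≈ 224.76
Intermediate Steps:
j(D) = -7 + 2*D² (j(D) = (D² + D²) - 7 = 2*D² - 7 = -7 + 2*D²)
W(d, f) = f² + 9*d (W(d, f) = 9*d + f*f = 9*d + f² = f² + 9*d)
√(H(101 - 1*80) + W(j(-11), 219)) = √((101 - 1*80)² + (219² + 9*(-7 + 2*(-11)²))) = √((101 - 80)² + (47961 + 9*(-7 + 2*121))) = √(21² + (47961 + 9*(-7 + 242))) = √(441 + (47961 + 9*235)) = √(441 + (47961 + 2115)) = √(441 + 50076) = √50517 = 3*√5613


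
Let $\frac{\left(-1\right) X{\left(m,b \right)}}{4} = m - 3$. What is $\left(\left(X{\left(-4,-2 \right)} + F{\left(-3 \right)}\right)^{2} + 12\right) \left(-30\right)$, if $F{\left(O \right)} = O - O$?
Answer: $-23880$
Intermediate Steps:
$F{\left(O \right)} = 0$
$X{\left(m,b \right)} = 12 - 4 m$ ($X{\left(m,b \right)} = - 4 \left(m - 3\right) = - 4 \left(-3 + m\right) = 12 - 4 m$)
$\left(\left(X{\left(-4,-2 \right)} + F{\left(-3 \right)}\right)^{2} + 12\right) \left(-30\right) = \left(\left(\left(12 - -16\right) + 0\right)^{2} + 12\right) \left(-30\right) = \left(\left(\left(12 + 16\right) + 0\right)^{2} + 12\right) \left(-30\right) = \left(\left(28 + 0\right)^{2} + 12\right) \left(-30\right) = \left(28^{2} + 12\right) \left(-30\right) = \left(784 + 12\right) \left(-30\right) = 796 \left(-30\right) = -23880$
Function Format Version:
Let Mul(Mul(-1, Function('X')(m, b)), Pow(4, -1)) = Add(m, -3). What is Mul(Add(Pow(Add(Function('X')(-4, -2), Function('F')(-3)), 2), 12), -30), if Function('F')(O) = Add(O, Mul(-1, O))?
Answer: -23880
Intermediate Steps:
Function('F')(O) = 0
Function('X')(m, b) = Add(12, Mul(-4, m)) (Function('X')(m, b) = Mul(-4, Add(m, -3)) = Mul(-4, Add(-3, m)) = Add(12, Mul(-4, m)))
Mul(Add(Pow(Add(Function('X')(-4, -2), Function('F')(-3)), 2), 12), -30) = Mul(Add(Pow(Add(Add(12, Mul(-4, -4)), 0), 2), 12), -30) = Mul(Add(Pow(Add(Add(12, 16), 0), 2), 12), -30) = Mul(Add(Pow(Add(28, 0), 2), 12), -30) = Mul(Add(Pow(28, 2), 12), -30) = Mul(Add(784, 12), -30) = Mul(796, -30) = -23880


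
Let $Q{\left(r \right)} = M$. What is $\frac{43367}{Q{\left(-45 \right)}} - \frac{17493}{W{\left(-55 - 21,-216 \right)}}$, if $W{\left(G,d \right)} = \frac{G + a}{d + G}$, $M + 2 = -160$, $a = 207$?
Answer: $\frac{821807795}{21222} \approx 38724.0$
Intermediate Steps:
$M = -162$ ($M = -2 - 160 = -162$)
$Q{\left(r \right)} = -162$
$W{\left(G,d \right)} = \frac{207 + G}{G + d}$ ($W{\left(G,d \right)} = \frac{G + 207}{d + G} = \frac{207 + G}{G + d}$)
$\frac{43367}{Q{\left(-45 \right)}} - \frac{17493}{W{\left(-55 - 21,-216 \right)}} = \frac{43367}{-162} - \frac{17493}{\frac{1}{\left(-55 - 21\right) - 216} \left(207 - 76\right)} = 43367 \left(- \frac{1}{162}\right) - \frac{17493}{\frac{1}{\left(-55 - 21\right) - 216} \left(207 - 76\right)} = - \frac{43367}{162} - \frac{17493}{\frac{1}{-76 - 216} \left(207 - 76\right)} = - \frac{43367}{162} - \frac{17493}{\frac{1}{-292} \cdot 131} = - \frac{43367}{162} - \frac{17493}{\left(- \frac{1}{292}\right) 131} = - \frac{43367}{162} - \frac{17493}{- \frac{131}{292}} = - \frac{43367}{162} - - \frac{5107956}{131} = - \frac{43367}{162} + \frac{5107956}{131} = \frac{821807795}{21222}$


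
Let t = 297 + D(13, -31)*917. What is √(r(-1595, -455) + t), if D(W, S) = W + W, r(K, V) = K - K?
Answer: √24139 ≈ 155.37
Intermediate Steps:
r(K, V) = 0
D(W, S) = 2*W
t = 24139 (t = 297 + (2*13)*917 = 297 + 26*917 = 297 + 23842 = 24139)
√(r(-1595, -455) + t) = √(0 + 24139) = √24139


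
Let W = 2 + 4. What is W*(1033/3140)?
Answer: 3099/1570 ≈ 1.9739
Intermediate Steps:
W = 6
W*(1033/3140) = 6*(1033/3140) = 3099/1570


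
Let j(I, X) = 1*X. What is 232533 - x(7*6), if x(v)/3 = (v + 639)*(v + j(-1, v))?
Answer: 60921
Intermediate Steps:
j(I, X) = X
x(v) = 6*v*(639 + v) (x(v) = 3*((v + 639)*(v + v)) = 3*((639 + v)*(2*v)) = 3*(2*v*(639 + v)) = 6*v*(639 + v))
232533 - x(7*6) = 232533 - 6*7*6*(639 + 7*6) = 232533 - 6*42*(639 + 42) = 232533 - 6*42*681 = 232533 - 1*171612 = 232533 - 171612 = 60921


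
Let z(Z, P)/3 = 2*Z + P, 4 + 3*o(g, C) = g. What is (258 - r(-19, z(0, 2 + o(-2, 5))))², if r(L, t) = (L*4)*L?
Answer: 1406596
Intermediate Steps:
o(g, C) = -4/3 + g/3
z(Z, P) = 3*P + 6*Z (z(Z, P) = 3*(2*Z + P) = 3*(P + 2*Z) = 3*P + 6*Z)
r(L, t) = 4*L² (r(L, t) = (4*L)*L = 4*L²)
(258 - r(-19, z(0, 2 + o(-2, 5))))² = (258 - 4*(-19)²)² = (258 - 4*361)² = (258 - 1*1444)² = (258 - 1444)² = (-1186)² = 1406596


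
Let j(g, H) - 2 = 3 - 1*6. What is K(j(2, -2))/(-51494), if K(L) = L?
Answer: 1/51494 ≈ 1.9420e-5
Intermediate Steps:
j(g, H) = -1 (j(g, H) = 2 + (3 - 1*6) = 2 + (3 - 6) = 2 - 3 = -1)
K(j(2, -2))/(-51494) = -1/(-51494) = -1*(-1/51494) = 1/51494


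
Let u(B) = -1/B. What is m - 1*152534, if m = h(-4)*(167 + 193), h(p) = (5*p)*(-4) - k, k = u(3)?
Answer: -123614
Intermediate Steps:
k = -1/3 ≈ -0.33333
h(p) = 1/3 - 20*p (h(p) = (5*p)*(-4) - 1*(-1/3) = -20*p + 1/3 = 1/3 - 20*p)
m = 28920 (m = (1/3 - 20*(-4))*(167 + 193) = (1/3 + 80)*360 = (241/3)*360 = 28920)
m - 1*152534 = 28920 - 1*152534 = 28920 - 152534 = -123614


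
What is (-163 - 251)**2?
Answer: 171396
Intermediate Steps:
(-163 - 251)**2 = (-414)**2 = 171396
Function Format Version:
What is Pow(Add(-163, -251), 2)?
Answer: 171396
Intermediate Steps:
Pow(Add(-163, -251), 2) = Pow(-414, 2) = 171396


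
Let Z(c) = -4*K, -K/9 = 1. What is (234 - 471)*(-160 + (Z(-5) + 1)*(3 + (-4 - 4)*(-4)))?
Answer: -268995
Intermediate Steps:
K = -9 (K = -9*1 = -9)
Z(c) = 36 (Z(c) = -4*(-9) = 36)
(234 - 471)*(-160 + (Z(-5) + 1)*(3 + (-4 - 4)*(-4))) = (234 - 471)*(-160 + (36 + 1)*(3 + (-4 - 4)*(-4))) = -237*(-160 + 37*(3 - 8*(-4))) = -237*(-160 + 37*(3 + 32)) = -237*(-160 + 37*35) = -237*(-160 + 1295) = -237*1135 = -268995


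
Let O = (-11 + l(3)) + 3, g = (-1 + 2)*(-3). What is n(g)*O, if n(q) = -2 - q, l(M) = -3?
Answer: -11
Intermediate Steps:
g = -3 (g = 1*(-3) = -3)
O = -11 (O = (-11 - 3) + 3 = -14 + 3 = -11)
n(g)*O = (-2 - 1*(-3))*(-11) = (-2 + 3)*(-11) = 1*(-11) = -11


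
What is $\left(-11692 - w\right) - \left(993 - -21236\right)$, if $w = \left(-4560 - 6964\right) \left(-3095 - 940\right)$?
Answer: $-46533261$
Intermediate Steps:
$w = 46499340$ ($w = \left(-11524\right) \left(-4035\right) = 46499340$)
$\left(-11692 - w\right) - \left(993 - -21236\right) = \left(-11692 - 46499340\right) - \left(993 - -21236\right) = \left(-11692 - 46499340\right) - \left(993 + 21236\right) = -46511032 - 22229 = -46533261$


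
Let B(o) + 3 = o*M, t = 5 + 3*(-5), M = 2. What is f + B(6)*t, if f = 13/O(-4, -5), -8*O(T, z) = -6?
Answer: -218/3 ≈ -72.667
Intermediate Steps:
t = -10 (t = 5 - 15 = -10)
O(T, z) = ¾ (O(T, z) = -⅛*(-6) = ¾)
B(o) = -3 + 2*o (B(o) = -3 + o*2 = -3 + 2*o)
f = 52/3 (f = 13/(¾) = 13*(4/3) = 52/3 ≈ 17.333)
f + B(6)*t = 52/3 + (-3 + 2*6)*(-10) = 52/3 + (-3 + 12)*(-10) = 52/3 + 9*(-10) = 52/3 - 90 = -218/3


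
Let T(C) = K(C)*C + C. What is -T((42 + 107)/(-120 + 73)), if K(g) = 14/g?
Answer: -509/47 ≈ -10.830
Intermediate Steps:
T(C) = 14 + C (T(C) = (14/C)*C + C = 14 + C)
-T((42 + 107)/(-120 + 73)) = -(14 + (42 + 107)/(-120 + 73)) = -(14 + 149/(-47)) = -(14 + 149*(-1/47)) = -(14 - 149/47) = -1*509/47 = -509/47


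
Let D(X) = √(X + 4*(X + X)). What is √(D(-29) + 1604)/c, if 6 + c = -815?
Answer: -√(1604 + 3*I*√29)/821 ≈ -0.048783 - 0.00024566*I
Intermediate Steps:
c = -821 (c = -6 - 815 = -821)
D(X) = 3*√X (D(X) = √(X + 4*(2*X)) = √(X + 8*X) = √(9*X) = 3*√X)
√(D(-29) + 1604)/c = √(3*√(-29) + 1604)/(-821) = √(3*(I*√29) + 1604)*(-1/821) = √(3*I*√29 + 1604)*(-1/821) = √(1604 + 3*I*√29)*(-1/821) = -√(1604 + 3*I*√29)/821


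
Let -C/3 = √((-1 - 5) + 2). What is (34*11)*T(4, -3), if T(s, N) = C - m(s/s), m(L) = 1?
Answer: -374 - 2244*I ≈ -374.0 - 2244.0*I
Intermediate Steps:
C = -6*I (C = -3*√((-1 - 5) + 2) = -3*√(-6 + 2) = -6*I ≈ -6.0*I)
T(s, N) = -1 - 6*I (T(s, N) = -6*I - 1*1 = -6*I - 1 = -1 - 6*I)
(34*11)*T(4, -3) = (34*11)*(-1 - 6*I) = 374*(-1 - 6*I) = -374 - 2244*I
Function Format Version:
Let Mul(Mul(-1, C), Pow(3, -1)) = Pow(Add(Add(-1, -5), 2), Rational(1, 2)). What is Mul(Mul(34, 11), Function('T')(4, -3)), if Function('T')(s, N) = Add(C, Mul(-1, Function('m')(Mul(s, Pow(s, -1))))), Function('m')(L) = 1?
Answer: Add(-374, Mul(-2244, I)) ≈ Add(-374.00, Mul(-2244.0, I))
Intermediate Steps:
C = Mul(-6, I) (C = Mul(-3, Pow(Add(Add(-1, -5), 2), Rational(1, 2))) = Mul(-3, Pow(Add(-6, 2), Rational(1, 2))) = Mul(-3, Pow(-4, Rational(1, 2))) = Mul(-3, Mul(2, I)) = Mul(-6, I) ≈ Mul(-6.0000, I))
Function('T')(s, N) = Add(-1, Mul(-6, I)) (Function('T')(s, N) = Add(Mul(-6, I), Mul(-1, 1)) = Add(Mul(-6, I), -1) = Add(-1, Mul(-6, I)))
Mul(Mul(34, 11), Function('T')(4, -3)) = Mul(Mul(34, 11), Add(-1, Mul(-6, I))) = Mul(374, Add(-1, Mul(-6, I))) = Add(-374, Mul(-2244, I))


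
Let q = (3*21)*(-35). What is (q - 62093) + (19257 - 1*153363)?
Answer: -198404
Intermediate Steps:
q = -2205 (q = 63*(-35) = -2205)
(q - 62093) + (19257 - 1*153363) = (-2205 - 62093) + (19257 - 1*153363) = -64298 + (19257 - 153363) = -64298 - 134106 = -198404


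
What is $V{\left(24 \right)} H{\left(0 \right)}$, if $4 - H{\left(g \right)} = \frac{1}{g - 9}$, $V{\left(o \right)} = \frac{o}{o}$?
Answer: $\frac{37}{9} \approx 4.1111$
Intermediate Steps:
$V{\left(o \right)} = 1$
$H{\left(g \right)} = 4 - \frac{1}{-9 + g}$ ($H{\left(g \right)} = 4 - \frac{1}{g - 9} = 4 - \frac{1}{-9 + g}$)
$V{\left(24 \right)} H{\left(0 \right)} = 1 \frac{-37 + 4 \cdot 0}{-9 + 0} = 1 \frac{-37 + 0}{-9} = 1 \left(\left(- \frac{1}{9}\right) \left(-37\right)\right) = 1 \cdot \frac{37}{9} = \frac{37}{9}$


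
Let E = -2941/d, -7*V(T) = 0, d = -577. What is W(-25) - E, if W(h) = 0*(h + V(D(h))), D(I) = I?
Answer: -2941/577 ≈ -5.0971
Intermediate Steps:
V(T) = 0 (V(T) = -⅐*0 = 0)
E = 2941/577 (E = -2941/(-577) = -2941*(-1/577) = 2941/577 ≈ 5.0971)
W(h) = 0 (W(h) = 0*(h + 0) = 0*h = 0)
W(-25) - E = 0 - 1*2941/577 = 0 - 2941/577 = -2941/577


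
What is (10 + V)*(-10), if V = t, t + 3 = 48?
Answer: -550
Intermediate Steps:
t = 45 (t = -3 + 48 = 45)
V = 45
(10 + V)*(-10) = (10 + 45)*(-10) = 55*(-10) = -550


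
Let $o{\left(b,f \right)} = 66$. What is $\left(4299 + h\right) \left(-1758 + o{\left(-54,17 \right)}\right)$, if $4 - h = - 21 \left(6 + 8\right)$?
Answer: $-7778124$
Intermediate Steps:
$h = 298$ ($h = 4 - - 21 \left(6 + 8\right) = 4 - \left(-21\right) 14 = 4 - -294 = 4 + 294 = 298$)
$\left(4299 + h\right) \left(-1758 + o{\left(-54,17 \right)}\right) = \left(4299 + 298\right) \left(-1758 + 66\right) = 4597 \left(-1692\right) = -7778124$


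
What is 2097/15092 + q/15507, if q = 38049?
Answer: 202251229/78010548 ≈ 2.5926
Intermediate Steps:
2097/15092 + q/15507 = 2097/15092 + 38049/15507 = 2097*(1/15092) + 38049*(1/15507) = 2097/15092 + 12683/5169 = 202251229/78010548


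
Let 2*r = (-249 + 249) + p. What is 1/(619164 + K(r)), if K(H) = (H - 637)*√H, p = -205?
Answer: 550368/340817877397 + 986*I*√410/1022453632191 ≈ 1.6148e-6 + 1.9527e-8*I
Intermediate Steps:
r = -205/2 (r = ((-249 + 249) - 205)/2 = (0 - 205)/2 = (½)*(-205) = -205/2 ≈ -102.50)
K(H) = √H*(-637 + H) (K(H) = (-637 + H)*√H = √H*(-637 + H))
1/(619164 + K(r)) = 1/(619164 + √(-205/2)*(-637 - 205/2)) = 1/(619164 + (I*√410/2)*(-1479/2)) = 1/(619164 - 1479*I*√410/4)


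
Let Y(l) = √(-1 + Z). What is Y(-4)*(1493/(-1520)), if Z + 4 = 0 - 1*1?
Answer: -1493*I*√6/1520 ≈ -2.406*I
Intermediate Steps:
Z = -5 (Z = -4 + (0 - 1*1) = -4 + (0 - 1) = -4 - 1 = -5)
Y(l) = I*√6 (Y(l) = √(-1 - 5) = √(-6) = I*√6)
Y(-4)*(1493/(-1520)) = (I*√6)*(1493/(-1520)) = (I*√6)*(1493*(-1/1520)) = (I*√6)*(-1493/1520) = -1493*I*√6/1520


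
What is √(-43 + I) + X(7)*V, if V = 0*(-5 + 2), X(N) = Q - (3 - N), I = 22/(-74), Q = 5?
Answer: 3*I*√6586/37 ≈ 6.5801*I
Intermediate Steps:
I = -11/37 (I = 22*(-1/74) = -11/37 ≈ -0.29730)
X(N) = 2 + N (X(N) = 5 - (3 - N) = 5 + (-3 + N) = 2 + N)
V = 0 (V = 0*(-3) = 0)
√(-43 + I) + X(7)*V = √(-43 - 11/37) + (2 + 7)*0 = √(-1602/37) + 9*0 = 3*I*√6586/37 + 0 = 3*I*√6586/37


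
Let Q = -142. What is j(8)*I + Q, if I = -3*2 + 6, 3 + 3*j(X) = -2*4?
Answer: -142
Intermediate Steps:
j(X) = -11/3 (j(X) = -1 + (-2*4)/3 = -1 + (1/3)*(-8) = -1 - 8/3 = -11/3)
I = 0 (I = -6 + 6 = 0)
j(8)*I + Q = -11/3*0 - 142 = 0 - 142 = -142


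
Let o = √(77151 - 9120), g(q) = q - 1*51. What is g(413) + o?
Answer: 362 + 3*√7559 ≈ 622.83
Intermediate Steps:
g(q) = -51 + q (g(q) = q - 51 = -51 + q)
o = 3*√7559 (o = √68031 = 3*√7559 ≈ 260.83)
g(413) + o = (-51 + 413) + 3*√7559 = 362 + 3*√7559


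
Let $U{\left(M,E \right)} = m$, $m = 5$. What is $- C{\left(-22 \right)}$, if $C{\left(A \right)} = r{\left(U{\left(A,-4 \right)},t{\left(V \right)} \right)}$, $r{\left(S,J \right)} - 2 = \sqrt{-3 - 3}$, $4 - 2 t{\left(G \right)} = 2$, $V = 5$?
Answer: $-2 - i \sqrt{6} \approx -2.0 - 2.4495 i$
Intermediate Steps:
$t{\left(G \right)} = 1$ ($t{\left(G \right)} = 2 - 1 = 1$)
$U{\left(M,E \right)} = 5$
$r{\left(S,J \right)} = 2 + i \sqrt{6}$ ($r{\left(S,J \right)} = 2 + \sqrt{-3 - 3} = 2 + \sqrt{-6} = 2 + i \sqrt{6}$)
$C{\left(A \right)} = 2 + i \sqrt{6}$
$- C{\left(-22 \right)} = - (2 + i \sqrt{6}) = -2 - i \sqrt{6}$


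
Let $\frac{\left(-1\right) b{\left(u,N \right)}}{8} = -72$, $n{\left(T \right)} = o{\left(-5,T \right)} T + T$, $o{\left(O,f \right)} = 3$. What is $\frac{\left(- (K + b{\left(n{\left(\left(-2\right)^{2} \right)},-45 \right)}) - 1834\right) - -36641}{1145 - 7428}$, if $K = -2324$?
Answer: $- \frac{36555}{6283} \approx -5.8181$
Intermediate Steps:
$n{\left(T \right)} = 4 T$ ($n{\left(T \right)} = 3 T + T = 4 T$)
$b{\left(u,N \right)} = 576$ ($b{\left(u,N \right)} = \left(-8\right) \left(-72\right) = 576$)
$\frac{\left(- (K + b{\left(n{\left(\left(-2\right)^{2} \right)},-45 \right)}) - 1834\right) - -36641}{1145 - 7428} = \frac{\left(- (-2324 + 576) - 1834\right) - -36641}{1145 - 7428} = \frac{\left(\left(-1\right) \left(-1748\right) - 1834\right) + 36641}{-6283} = \left(\left(1748 - 1834\right) + 36641\right) \left(- \frac{1}{6283}\right) = \left(-86 + 36641\right) \left(- \frac{1}{6283}\right) = 36555 \left(- \frac{1}{6283}\right) = - \frac{36555}{6283}$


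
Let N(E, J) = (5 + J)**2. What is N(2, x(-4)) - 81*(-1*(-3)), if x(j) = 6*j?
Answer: 118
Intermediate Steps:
N(2, x(-4)) - 81*(-1*(-3)) = (5 + 6*(-4))**2 - 81*(-1*(-3)) = (5 - 24)**2 - 243 = (-19)**2 - 81*3 = 361 - 243 = 118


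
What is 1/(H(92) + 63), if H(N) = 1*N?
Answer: 1/155 ≈ 0.0064516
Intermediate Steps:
H(N) = N
1/(H(92) + 63) = 1/(92 + 63) = 1/155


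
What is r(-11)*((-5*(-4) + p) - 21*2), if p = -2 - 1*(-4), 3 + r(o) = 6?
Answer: -60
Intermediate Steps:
r(o) = 3 (r(o) = -3 + 6 = 3)
p = 2 (p = -2 + 4 = 2)
r(-11)*((-5*(-4) + p) - 21*2) = 3*((-5*(-4) + 2) - 21*2) = 3*((20 + 2) - 42) = 3*(22 - 42) = 3*(-20) = -60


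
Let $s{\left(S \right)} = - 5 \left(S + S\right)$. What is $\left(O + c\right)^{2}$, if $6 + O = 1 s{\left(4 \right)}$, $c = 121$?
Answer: $5625$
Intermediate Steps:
$s{\left(S \right)} = - 10 S$ ($s{\left(S \right)} = - 5 \cdot 2 S = - 10 S$)
$O = -46$ ($O = -6 + 1 \left(\left(-10\right) 4\right) = -6 + 1 \left(-40\right) = -6 - 40 = -46$)
$\left(O + c\right)^{2} = \left(-46 + 121\right)^{2} = 75^{2} = 5625$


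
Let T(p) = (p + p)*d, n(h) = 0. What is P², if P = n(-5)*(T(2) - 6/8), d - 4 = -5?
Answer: 0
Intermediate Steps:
d = -1 (d = 4 - 5 = -1)
T(p) = -2*p (T(p) = (p + p)*(-1) = (2*p)*(-1) = -2*p)
P = 0 (P = 0*(-2*2 - 6/8) = 0*(-4 - 6*⅛) = 0*(-4 - ¾) = 0*(-19/4) = 0)
P² = 0² = 0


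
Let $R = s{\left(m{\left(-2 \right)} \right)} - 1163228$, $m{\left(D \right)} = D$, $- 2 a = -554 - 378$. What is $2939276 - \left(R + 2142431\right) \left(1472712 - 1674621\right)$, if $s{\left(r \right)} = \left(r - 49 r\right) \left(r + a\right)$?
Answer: $206706672299$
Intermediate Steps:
$a = 466$ ($a = - \frac{-554 - 378}{2} = \left(- \frac{1}{2}\right) \left(-932\right) = 466$)
$s{\left(r \right)} = - 48 r \left(466 + r\right)$ ($s{\left(r \right)} = \left(r - 49 r\right) \left(r + 466\right) = - 48 r \left(466 + r\right)$)
$R = -1118684$ ($R = \left(-48\right) \left(-2\right) \left(466 - 2\right) - 1163228 = \left(-48\right) \left(-2\right) 464 - 1163228 = 44544 - 1163228 = -1118684$)
$2939276 - \left(R + 2142431\right) \left(1472712 - 1674621\right) = 2939276 - \left(-1118684 + 2142431\right) \left(1472712 - 1674621\right) = 2939276 - 1023747 \left(-201909\right) = 2939276 - -206703733023 = 2939276 + 206703733023 = 206706672299$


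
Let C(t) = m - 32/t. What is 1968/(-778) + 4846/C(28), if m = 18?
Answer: 6539773/22951 ≈ 284.94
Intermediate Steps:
C(t) = 18 - 32/t
1968/(-778) + 4846/C(28) = 1968/(-778) + 4846/(18 - 32/28) = 1968*(-1/778) + 4846/(18 - 32*1/28) = -984/389 + 4846/(18 - 8/7) = -984/389 + 4846/(118/7) = -984/389 + 4846*(7/118) = -984/389 + 16961/59 = 6539773/22951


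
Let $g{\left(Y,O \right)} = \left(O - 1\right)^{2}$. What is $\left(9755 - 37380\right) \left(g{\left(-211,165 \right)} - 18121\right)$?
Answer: $-242409375$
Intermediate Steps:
$g{\left(Y,O \right)} = \left(-1 + O\right)^{2}$
$\left(9755 - 37380\right) \left(g{\left(-211,165 \right)} - 18121\right) = \left(9755 - 37380\right) \left(\left(-1 + 165\right)^{2} - 18121\right) = - 27625 \left(164^{2} - 18121\right) = - 27625 \left(26896 - 18121\right) = \left(-27625\right) 8775 = -242409375$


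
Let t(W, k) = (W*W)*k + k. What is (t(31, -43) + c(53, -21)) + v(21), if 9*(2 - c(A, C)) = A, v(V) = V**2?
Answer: -368360/9 ≈ -40929.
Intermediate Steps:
t(W, k) = k + k*W**2 (t(W, k) = W**2*k + k = k*W**2 + k = k + k*W**2)
c(A, C) = 2 - A/9
(t(31, -43) + c(53, -21)) + v(21) = (-43*(1 + 31**2) + (2 - 1/9*53)) + 21**2 = (-43*(1 + 961) + (2 - 53/9)) + 441 = (-43*962 - 35/9) + 441 = (-41366 - 35/9) + 441 = -372329/9 + 441 = -368360/9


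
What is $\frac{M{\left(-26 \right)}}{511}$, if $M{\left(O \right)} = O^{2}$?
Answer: $\frac{676}{511} \approx 1.3229$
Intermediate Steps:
$\frac{M{\left(-26 \right)}}{511} = \frac{\left(-26\right)^{2}}{511} = 676 \cdot \frac{1}{511} = \frac{676}{511}$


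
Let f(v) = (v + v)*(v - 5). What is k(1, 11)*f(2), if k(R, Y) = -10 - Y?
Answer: 252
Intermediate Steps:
f(v) = 2*v*(-5 + v) (f(v) = (2*v)*(-5 + v) = 2*v*(-5 + v))
k(1, 11)*f(2) = (-10 - 1*11)*(2*2*(-5 + 2)) = (-10 - 11)*(2*2*(-3)) = -21*(-12) = 252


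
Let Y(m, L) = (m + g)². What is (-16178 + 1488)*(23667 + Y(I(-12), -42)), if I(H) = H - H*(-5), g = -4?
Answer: -432517670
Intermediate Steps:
I(H) = 6*H (I(H) = H - (-5)*H = H + 5*H = 6*H)
Y(m, L) = (-4 + m)² (Y(m, L) = (m - 4)² = (-4 + m)²)
(-16178 + 1488)*(23667 + Y(I(-12), -42)) = (-16178 + 1488)*(23667 + (-4 + 6*(-12))²) = -14690*(23667 + (-4 - 72)²) = -14690*(23667 + (-76)²) = -14690*(23667 + 5776) = -14690*29443 = -432517670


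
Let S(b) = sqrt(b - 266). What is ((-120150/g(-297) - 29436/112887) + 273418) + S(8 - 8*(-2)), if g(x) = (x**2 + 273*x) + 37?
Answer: 14742424720760/53922357 + 11*I*sqrt(2) ≈ 2.734e+5 + 15.556*I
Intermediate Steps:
g(x) = 37 + x**2 + 273*x
S(b) = sqrt(-266 + b)
((-120150/g(-297) - 29436/112887) + 273418) + S(8 - 8*(-2)) = ((-120150/(37 + (-297)**2 + 273*(-297)) - 29436/112887) + 273418) + sqrt(-266 + (8 - 8*(-2))) = ((-120150/(37 + 88209 - 81081) - 29436*1/112887) + 273418) + sqrt(-266 + (8 + 16)) = ((-120150/7165 - 9812/37629) + 273418) + sqrt(-266 + 24) = ((-120150*1/7165 - 9812/37629) + 273418) + sqrt(-242) = ((-24030/1433 - 9812/37629) + 273418) + 11*I*sqrt(2) = (-918285466/53922357 + 273418) + 11*I*sqrt(2) = 14742424720760/53922357 + 11*I*sqrt(2)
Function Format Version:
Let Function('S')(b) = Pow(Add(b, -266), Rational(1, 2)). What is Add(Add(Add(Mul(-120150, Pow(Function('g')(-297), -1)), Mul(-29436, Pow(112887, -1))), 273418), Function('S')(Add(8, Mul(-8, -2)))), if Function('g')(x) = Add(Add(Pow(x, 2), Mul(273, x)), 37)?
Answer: Add(Rational(14742424720760, 53922357), Mul(11, I, Pow(2, Rational(1, 2)))) ≈ Add(2.7340e+5, Mul(15.556, I))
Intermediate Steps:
Function('g')(x) = Add(37, Pow(x, 2), Mul(273, x))
Function('S')(b) = Pow(Add(-266, b), Rational(1, 2))
Add(Add(Add(Mul(-120150, Pow(Function('g')(-297), -1)), Mul(-29436, Pow(112887, -1))), 273418), Function('S')(Add(8, Mul(-8, -2)))) = Add(Add(Add(Mul(-120150, Pow(Add(37, Pow(-297, 2), Mul(273, -297)), -1)), Mul(-29436, Pow(112887, -1))), 273418), Pow(Add(-266, Add(8, Mul(-8, -2))), Rational(1, 2))) = Add(Add(Add(Mul(-120150, Pow(Add(37, 88209, -81081), -1)), Mul(-29436, Rational(1, 112887))), 273418), Pow(Add(-266, Add(8, 16)), Rational(1, 2))) = Add(Add(Add(Mul(-120150, Pow(7165, -1)), Rational(-9812, 37629)), 273418), Pow(Add(-266, 24), Rational(1, 2))) = Add(Add(Add(Mul(-120150, Rational(1, 7165)), Rational(-9812, 37629)), 273418), Pow(-242, Rational(1, 2))) = Add(Add(Add(Rational(-24030, 1433), Rational(-9812, 37629)), 273418), Mul(11, I, Pow(2, Rational(1, 2)))) = Add(Add(Rational(-918285466, 53922357), 273418), Mul(11, I, Pow(2, Rational(1, 2)))) = Add(Rational(14742424720760, 53922357), Mul(11, I, Pow(2, Rational(1, 2))))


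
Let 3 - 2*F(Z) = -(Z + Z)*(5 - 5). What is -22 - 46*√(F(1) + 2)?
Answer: -22 - 23*√14 ≈ -108.06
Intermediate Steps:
F(Z) = 3/2 (F(Z) = 3/2 - (-1)*(Z + Z)*(5 - 5)/2 = 3/2 - (-1)*(2*Z)*0/2 = 3/2 - (-1)*0/2 = 3/2 - ½*0 = 3/2 + 0 = 3/2)
-22 - 46*√(F(1) + 2) = -22 - 46*√(3/2 + 2) = -22 - 23*√14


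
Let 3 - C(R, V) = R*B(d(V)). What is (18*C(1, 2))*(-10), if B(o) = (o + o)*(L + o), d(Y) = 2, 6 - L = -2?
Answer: 6660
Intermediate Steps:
L = 8 (L = 6 - 1*(-2) = 6 + 2 = 8)
B(o) = 2*o*(8 + o) (B(o) = (o + o)*(8 + o) = (2*o)*(8 + o) = 2*o*(8 + o))
C(R, V) = 3 - 40*R (C(R, V) = 3 - R*2*2*(8 + 2) = 3 - R*2*2*10 = 3 - R*40 = 3 - 40*R)
(18*C(1, 2))*(-10) = (18*(3 - 40*1))*(-10) = (18*(3 - 40))*(-10) = (18*(-37))*(-10) = -666*(-10) = 6660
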